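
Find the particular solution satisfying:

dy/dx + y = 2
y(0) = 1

General solution: y = 2 + Ce^(-x)
Applying y(0) = 1: C = 1 - 2 = -1
Particular solution: y = 2 - e^(-x)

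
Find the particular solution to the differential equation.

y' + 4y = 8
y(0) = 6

General solution: y = 2 + Ce^(-4x)
Applying y(0) = 6: C = 6 - 2 = 4
Particular solution: y = 2 + 4e^(-4x)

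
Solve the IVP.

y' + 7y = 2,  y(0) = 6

General solution: y = 2/7 + Ce^(-7x)
Applying y(0) = 6: C = 6 - 2/7 = 40/7
Particular solution: y = 2/7 + (40/7)e^(-7x)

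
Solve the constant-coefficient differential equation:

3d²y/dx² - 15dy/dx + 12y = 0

Characteristic equation: 3r² - 15r + 12 = 0
Divide by 3: r² - 5r + 4 = 0
Roots: r = 1, 4 (distinct real)
General solution: y = C₁e^x + C₂e^(4x)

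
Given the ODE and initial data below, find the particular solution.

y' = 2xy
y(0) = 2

General solution: y = Ce^(x²)
Applying IC y(0) = 2:
Particular solution: y = 2e^(x²)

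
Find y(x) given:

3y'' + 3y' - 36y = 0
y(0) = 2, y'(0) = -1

General solution: y = C₁e^(3x) + C₂e^(-4x)
Applying ICs: C₁ = 1, C₂ = 1
Particular solution: y = e^(3x) + e^(-4x)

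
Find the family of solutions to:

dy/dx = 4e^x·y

Separating variables and integrating:
ln|y| = 4e^x + C

General solution: y = Ce^(4e^x)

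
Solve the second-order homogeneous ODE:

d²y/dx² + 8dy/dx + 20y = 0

Characteristic equation: r² + 8r + 20 = 0
Roots: r = -4 ± 2i (complex conjugates)
General solution: y = e^(-4x)(C₁cos(2x) + C₂sin(2x))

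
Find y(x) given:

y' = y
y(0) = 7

General solution: y = Ce^x
Applying IC y(0) = 7:
Particular solution: y = 7e^x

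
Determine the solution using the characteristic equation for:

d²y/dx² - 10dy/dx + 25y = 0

Characteristic equation: r² - 10r + 25 = 0
Factored: (r - 5)² = 0
Repeated root: r = 5
General solution: y = (C₁ + C₂x)e^(5x)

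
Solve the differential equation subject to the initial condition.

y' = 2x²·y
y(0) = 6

General solution: y = Ce^(2x³/3)
Applying IC y(0) = 6:
Particular solution: y = 6e^(2x³/3)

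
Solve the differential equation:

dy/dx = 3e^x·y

Separating variables and integrating:
ln|y| = 3e^x + C

General solution: y = Ce^(3e^x)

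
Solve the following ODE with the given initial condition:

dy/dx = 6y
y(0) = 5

General solution: y = Ce^(6x)
Applying IC y(0) = 5:
Particular solution: y = 5e^(6x)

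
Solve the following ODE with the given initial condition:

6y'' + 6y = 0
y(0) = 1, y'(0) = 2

General solution: y = C₁cos(x) + C₂sin(x)
Complex roots r = ±i
Applying ICs: C₁ = 1, C₂ = 2
Particular solution: y = cos(x) + 2sin(x)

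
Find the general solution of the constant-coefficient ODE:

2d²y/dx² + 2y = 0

Characteristic equation: 2r² + 2 = 0
Divide by 2: r² + 1 = 0
Roots: r = ±i (complex conjugates)
General solution: y = C₁cos(x) + C₂sin(x)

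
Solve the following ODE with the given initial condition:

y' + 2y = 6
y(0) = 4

General solution: y = 3 + Ce^(-2x)
Applying y(0) = 4: C = 4 - 3 = 1
Particular solution: y = 3 + e^(-2x)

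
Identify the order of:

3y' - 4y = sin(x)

The order is 1 (highest derivative is of order 1).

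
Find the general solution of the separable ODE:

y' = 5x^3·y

Separating variables and integrating:
ln|y| = 5x^4/4 + C

General solution: y = Ce^(5x^4/4)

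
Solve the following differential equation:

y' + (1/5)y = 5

Using integrating factor method:

General solution: y = 25 + Ce^(-x/5)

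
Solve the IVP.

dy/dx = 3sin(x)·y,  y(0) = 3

General solution: y = Ce^(-3cos(x))
Applying IC y(0) = 3:
Particular solution: y = 3e^(3(1-cos(x)))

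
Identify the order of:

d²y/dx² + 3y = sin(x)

The order is 2 (highest derivative is of order 2).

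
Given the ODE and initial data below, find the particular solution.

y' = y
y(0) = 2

General solution: y = Ce^x
Applying IC y(0) = 2:
Particular solution: y = 2e^x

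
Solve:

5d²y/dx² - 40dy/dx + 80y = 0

Characteristic equation: 5r² - 40r + 80 = 0
Divide by 5: r² - 8r + 16 = 0
Factored: (r - 4)² = 0
Repeated root: r = 4
General solution: y = (C₁ + C₂x)e^(4x)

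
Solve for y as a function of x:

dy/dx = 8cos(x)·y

Separating variables and integrating:
ln|y| = 8sin(x) + C

General solution: y = Ce^(8sin(x))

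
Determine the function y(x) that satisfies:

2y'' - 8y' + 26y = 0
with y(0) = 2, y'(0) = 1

General solution: y = e^(2x)(C₁cos(3x) + C₂sin(3x))
Complex roots r = 2 ± 3i
Applying ICs: C₁ = 2, C₂ = -1
Particular solution: y = e^(2x)(2cos(3x) - sin(3x))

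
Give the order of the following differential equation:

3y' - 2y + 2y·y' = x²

The order is 1 (highest derivative is of order 1).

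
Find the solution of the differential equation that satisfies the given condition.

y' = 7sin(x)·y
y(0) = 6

General solution: y = Ce^(-7cos(x))
Applying IC y(0) = 6:
Particular solution: y = 6e^(7(1-cos(x)))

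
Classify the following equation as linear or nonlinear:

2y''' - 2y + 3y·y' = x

Nonlinear (product y·y')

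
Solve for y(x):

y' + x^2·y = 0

Using integrating factor method:

General solution: y = Ce^(-x^3/3)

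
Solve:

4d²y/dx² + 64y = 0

Characteristic equation: 4r² + 64 = 0
Divide by 4: r² + 16 = 0
Roots: r = ±4i (complex conjugates)
General solution: y = C₁cos(4x) + C₂sin(4x)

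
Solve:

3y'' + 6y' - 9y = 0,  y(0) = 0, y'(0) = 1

General solution: y = C₁e^x + C₂e^(-3x)
Applying ICs: C₁ = 1/4, C₂ = -1/4
Particular solution: y = (1/4)e^x - (1/4)e^(-3x)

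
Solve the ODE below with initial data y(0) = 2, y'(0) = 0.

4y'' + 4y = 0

General solution: y = C₁cos(x) + C₂sin(x)
Complex roots r = ±i
Applying ICs: C₁ = 2, C₂ = 0
Particular solution: y = 2cos(x)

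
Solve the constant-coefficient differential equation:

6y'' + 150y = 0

Characteristic equation: 6r² + 150 = 0
Divide by 6: r² + 25 = 0
Roots: r = ±5i (complex conjugates)
General solution: y = C₁cos(5x) + C₂sin(5x)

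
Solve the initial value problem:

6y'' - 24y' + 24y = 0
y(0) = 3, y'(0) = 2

General solution: y = (C₁ + C₂x)e^(2x)
Repeated root r = 2
Applying ICs: C₁ = 3, C₂ = -4
Particular solution: y = (3 - 4x)e^(2x)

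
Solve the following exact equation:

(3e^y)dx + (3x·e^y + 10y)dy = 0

Verify exactness: ∂M/∂y = ∂N/∂x ✓
Find F(x,y) such that ∂F/∂x = M, ∂F/∂y = N
Solution: 3x·e^y + 5y² = C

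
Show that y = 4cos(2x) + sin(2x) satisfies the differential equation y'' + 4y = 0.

Verification:
y'' = -16cos(2x) - 4sin(2x)
y'' + 4y = 0 ✓

Yes, it is a solution.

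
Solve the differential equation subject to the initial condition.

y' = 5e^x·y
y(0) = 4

General solution: y = Ce^(5e^x)
Applying IC y(0) = 4:
Particular solution: y = 4e^(5(e^x - 1))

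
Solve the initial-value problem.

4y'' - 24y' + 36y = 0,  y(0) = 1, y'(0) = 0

General solution: y = (C₁ + C₂x)e^(3x)
Repeated root r = 3
Applying ICs: C₁ = 1, C₂ = -3
Particular solution: y = (1 - 3x)e^(3x)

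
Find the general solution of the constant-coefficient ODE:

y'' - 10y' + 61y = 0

Characteristic equation: r² - 10r + 61 = 0
Roots: r = 5 ± 6i (complex conjugates)
General solution: y = e^(5x)(C₁cos(6x) + C₂sin(6x))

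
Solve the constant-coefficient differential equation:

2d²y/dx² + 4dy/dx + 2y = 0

Characteristic equation: 2r² + 4r + 2 = 0
Divide by 2: r² + 2r + 1 = 0
Factored: (r + 1)² = 0
Repeated root: r = -1
General solution: y = (C₁ + C₂x)e^(-x)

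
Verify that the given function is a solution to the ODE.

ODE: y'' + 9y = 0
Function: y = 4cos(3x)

Verification:
y'' = -36cos(3x)
y'' + 9y = 0 ✓

Yes, it is a solution.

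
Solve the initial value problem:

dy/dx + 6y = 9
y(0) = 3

General solution: y = 3/2 + Ce^(-6x)
Applying y(0) = 3: C = 3 - 3/2 = 3/2
Particular solution: y = 3/2 + (3/2)e^(-6x)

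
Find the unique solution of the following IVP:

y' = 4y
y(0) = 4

General solution: y = Ce^(4x)
Applying IC y(0) = 4:
Particular solution: y = 4e^(4x)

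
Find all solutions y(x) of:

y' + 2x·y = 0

Using integrating factor method:

General solution: y = Ce^(-x^2)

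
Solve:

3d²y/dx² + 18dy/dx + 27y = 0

Characteristic equation: 3r² + 18r + 27 = 0
Divide by 3: r² + 6r + 9 = 0
Factored: (r + 3)² = 0
Repeated root: r = -3
General solution: y = (C₁ + C₂x)e^(-3x)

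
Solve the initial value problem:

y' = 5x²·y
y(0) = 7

General solution: y = Ce^(5x³/3)
Applying IC y(0) = 7:
Particular solution: y = 7e^(5x³/3)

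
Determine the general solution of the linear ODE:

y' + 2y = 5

Using integrating factor method:

General solution: y = 5/2 + Ce^(-2x)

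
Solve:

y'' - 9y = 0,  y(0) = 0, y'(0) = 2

General solution: y = C₁e^(3x) + C₂e^(-3x)
Applying ICs: C₁ = 1/3, C₂ = -1/3
Particular solution: y = (1/3)e^(3x) - (1/3)e^(-3x)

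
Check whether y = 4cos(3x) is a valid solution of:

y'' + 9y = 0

Verification:
y'' = -36cos(3x)
y'' + 9y = 0 ✓

Yes, it is a solution.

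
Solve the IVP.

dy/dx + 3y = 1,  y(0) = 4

General solution: y = 1/3 + Ce^(-3x)
Applying y(0) = 4: C = 4 - 1/3 = 11/3
Particular solution: y = 1/3 + (11/3)e^(-3x)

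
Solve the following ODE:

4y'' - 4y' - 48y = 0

Characteristic equation: 4r² - 4r - 48 = 0
Divide by 4: r² - r - 12 = 0
Roots: r = 4, -3 (distinct real)
General solution: y = C₁e^(4x) + C₂e^(-3x)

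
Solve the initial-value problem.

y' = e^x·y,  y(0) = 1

General solution: y = Ce^(e^x)
Applying IC y(0) = 1:
Particular solution: y = e^(e^x - 1)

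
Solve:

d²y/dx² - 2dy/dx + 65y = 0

Characteristic equation: r² - 2r + 65 = 0
Roots: r = 1 ± 8i (complex conjugates)
General solution: y = e^x(C₁cos(8x) + C₂sin(8x))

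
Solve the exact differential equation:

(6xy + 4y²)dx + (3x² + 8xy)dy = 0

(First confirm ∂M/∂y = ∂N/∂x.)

Verify exactness: ∂M/∂y = ∂N/∂x ✓
Find F(x,y) such that ∂F/∂x = M, ∂F/∂y = N
Solution: 3x²y + 4xy² = C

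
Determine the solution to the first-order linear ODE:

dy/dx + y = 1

Using integrating factor method:

General solution: y = 1 + Ce^(-x)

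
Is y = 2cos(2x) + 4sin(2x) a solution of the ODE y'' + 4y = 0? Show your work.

Verification:
y'' = -8cos(2x) - 16sin(2x)
y'' + 4y = 0 ✓

Yes, it is a solution.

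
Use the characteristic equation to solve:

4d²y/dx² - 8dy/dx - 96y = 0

Characteristic equation: 4r² - 8r - 96 = 0
Divide by 4: r² - 2r - 24 = 0
Roots: r = 6, -4 (distinct real)
General solution: y = C₁e^(6x) + C₂e^(-4x)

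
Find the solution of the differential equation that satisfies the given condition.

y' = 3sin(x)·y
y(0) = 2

General solution: y = Ce^(-3cos(x))
Applying IC y(0) = 2:
Particular solution: y = 2e^(3(1-cos(x)))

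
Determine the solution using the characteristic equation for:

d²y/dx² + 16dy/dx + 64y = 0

Characteristic equation: r² + 16r + 64 = 0
Factored: (r + 8)² = 0
Repeated root: r = -8
General solution: y = (C₁ + C₂x)e^(-8x)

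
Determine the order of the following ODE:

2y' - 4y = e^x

The order is 1 (highest derivative is of order 1).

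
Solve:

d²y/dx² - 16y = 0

Characteristic equation: r² - 16 = 0
Roots: r = 4, -4 (distinct real)
General solution: y = C₁e^(4x) + C₂e^(-4x)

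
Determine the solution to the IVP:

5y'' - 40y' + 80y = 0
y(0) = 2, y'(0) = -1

General solution: y = (C₁ + C₂x)e^(4x)
Repeated root r = 4
Applying ICs: C₁ = 2, C₂ = -9
Particular solution: y = (2 - 9x)e^(4x)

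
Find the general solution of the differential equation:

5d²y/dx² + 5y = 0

Characteristic equation: 5r² + 5 = 0
Divide by 5: r² + 1 = 0
Roots: r = ±i (complex conjugates)
General solution: y = C₁cos(x) + C₂sin(x)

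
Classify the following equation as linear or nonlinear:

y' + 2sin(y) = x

Nonlinear (sin(y) is nonlinear in y)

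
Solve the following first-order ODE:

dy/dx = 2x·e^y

Separating variables and integrating:
-e^(-y) = x² + C

General solution: y = -ln(C - x²)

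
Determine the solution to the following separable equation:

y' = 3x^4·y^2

Separating variables and integrating:
-1/y = 3x^5/5 + C

General solution: y^-1 = (-3/5)x^5 + C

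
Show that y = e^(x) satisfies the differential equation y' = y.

Verification:
y = e^(x)
y' = e^(x)
y = e^(x)
y' = y ✓

Yes, it is a solution.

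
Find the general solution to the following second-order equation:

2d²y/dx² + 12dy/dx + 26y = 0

Characteristic equation: 2r² + 12r + 26 = 0
Divide by 2: r² + 6r + 13 = 0
Roots: r = -3 ± 2i (complex conjugates)
General solution: y = e^(-3x)(C₁cos(2x) + C₂sin(2x))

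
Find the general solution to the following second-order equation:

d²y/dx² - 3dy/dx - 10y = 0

Characteristic equation: r² - 3r - 10 = 0
Roots: r = 5, -2 (distinct real)
General solution: y = C₁e^(5x) + C₂e^(-2x)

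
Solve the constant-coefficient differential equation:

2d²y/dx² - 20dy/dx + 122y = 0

Characteristic equation: 2r² - 20r + 122 = 0
Divide by 2: r² - 10r + 61 = 0
Roots: r = 5 ± 6i (complex conjugates)
General solution: y = e^(5x)(C₁cos(6x) + C₂sin(6x))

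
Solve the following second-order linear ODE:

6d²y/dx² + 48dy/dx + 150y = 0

Characteristic equation: 6r² + 48r + 150 = 0
Divide by 6: r² + 8r + 25 = 0
Roots: r = -4 ± 3i (complex conjugates)
General solution: y = e^(-4x)(C₁cos(3x) + C₂sin(3x))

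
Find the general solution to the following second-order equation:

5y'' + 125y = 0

Characteristic equation: 5r² + 125 = 0
Divide by 5: r² + 25 = 0
Roots: r = ±5i (complex conjugates)
General solution: y = C₁cos(5x) + C₂sin(5x)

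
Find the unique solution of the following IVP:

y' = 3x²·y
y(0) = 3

General solution: y = Ce^(x³)
Applying IC y(0) = 3:
Particular solution: y = 3e^(x³)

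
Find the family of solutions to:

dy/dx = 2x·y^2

Separating variables and integrating:
-1/y = x^2 + C

General solution: y^-1 = -x^2 + C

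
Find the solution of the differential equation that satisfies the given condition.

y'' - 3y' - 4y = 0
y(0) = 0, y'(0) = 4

General solution: y = C₁e^(4x) + C₂e^(-x)
Applying ICs: C₁ = 4/5, C₂ = -4/5
Particular solution: y = (4/5)e^(4x) - (4/5)e^(-x)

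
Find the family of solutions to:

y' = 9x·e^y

Separating variables and integrating:
-e^(-y) = 9x²/2 + C

General solution: y = -ln(C - 9x²/2)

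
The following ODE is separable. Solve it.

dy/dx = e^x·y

Separating variables and integrating:
ln|y| = e^x + C

General solution: y = Ce^(e^x)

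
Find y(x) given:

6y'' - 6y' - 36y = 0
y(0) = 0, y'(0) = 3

General solution: y = C₁e^(3x) + C₂e^(-2x)
Applying ICs: C₁ = 3/5, C₂ = -3/5
Particular solution: y = (3/5)e^(3x) - (3/5)e^(-2x)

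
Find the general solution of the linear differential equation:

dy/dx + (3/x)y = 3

Using integrating factor method:

General solution: y = (3/4)x + Cx^(-3)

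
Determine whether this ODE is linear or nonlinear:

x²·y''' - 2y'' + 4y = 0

Linear (y and its derivatives appear to the first power only, no products of y terms)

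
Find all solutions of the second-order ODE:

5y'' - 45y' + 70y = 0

Characteristic equation: 5r² - 45r + 70 = 0
Divide by 5: r² - 9r + 14 = 0
Roots: r = 7, 2 (distinct real)
General solution: y = C₁e^(7x) + C₂e^(2x)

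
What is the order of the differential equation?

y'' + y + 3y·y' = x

The order is 2 (highest derivative is of order 2).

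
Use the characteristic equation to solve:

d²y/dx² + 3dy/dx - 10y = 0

Characteristic equation: r² + 3r - 10 = 0
Roots: r = 2, -5 (distinct real)
General solution: y = C₁e^(2x) + C₂e^(-5x)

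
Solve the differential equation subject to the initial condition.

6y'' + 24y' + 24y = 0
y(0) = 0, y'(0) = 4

General solution: y = (C₁ + C₂x)e^(-2x)
Repeated root r = -2
Applying ICs: C₁ = 0, C₂ = 4
Particular solution: y = 4xe^(-2x)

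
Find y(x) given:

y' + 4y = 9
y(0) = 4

General solution: y = 9/4 + Ce^(-4x)
Applying y(0) = 4: C = 4 - 9/4 = 7/4
Particular solution: y = 9/4 + (7/4)e^(-4x)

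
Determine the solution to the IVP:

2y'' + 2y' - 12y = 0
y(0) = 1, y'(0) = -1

General solution: y = C₁e^(2x) + C₂e^(-3x)
Applying ICs: C₁ = 2/5, C₂ = 3/5
Particular solution: y = (2/5)e^(2x) + (3/5)e^(-3x)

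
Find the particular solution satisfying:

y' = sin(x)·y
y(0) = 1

General solution: y = Ce^(-cos(x))
Applying IC y(0) = 1:
Particular solution: y = e^(1-cos(x))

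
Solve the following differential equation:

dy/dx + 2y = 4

Using integrating factor method:

General solution: y = 2 + Ce^(-2x)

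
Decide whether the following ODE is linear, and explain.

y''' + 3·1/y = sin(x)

Nonlinear (1/y term)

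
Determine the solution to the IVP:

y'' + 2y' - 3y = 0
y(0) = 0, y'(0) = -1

General solution: y = C₁e^x + C₂e^(-3x)
Applying ICs: C₁ = -1/4, C₂ = 1/4
Particular solution: y = -(1/4)e^x + (1/4)e^(-3x)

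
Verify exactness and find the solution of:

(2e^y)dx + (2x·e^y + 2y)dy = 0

Verify exactness: ∂M/∂y = ∂N/∂x ✓
Find F(x,y) such that ∂F/∂x = M, ∂F/∂y = N
Solution: 2x·e^y + y² = C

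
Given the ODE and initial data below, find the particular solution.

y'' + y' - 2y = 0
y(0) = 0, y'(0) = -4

General solution: y = C₁e^x + C₂e^(-2x)
Applying ICs: C₁ = -4/3, C₂ = 4/3
Particular solution: y = -(4/3)e^x + (4/3)e^(-2x)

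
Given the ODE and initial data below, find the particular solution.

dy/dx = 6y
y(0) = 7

General solution: y = Ce^(6x)
Applying IC y(0) = 7:
Particular solution: y = 7e^(6x)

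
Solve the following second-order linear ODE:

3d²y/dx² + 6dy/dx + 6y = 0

Characteristic equation: 3r² + 6r + 6 = 0
Divide by 3: r² + 2r + 2 = 0
Roots: r = -1 ± i (complex conjugates)
General solution: y = e^(-x)(C₁cos(x) + C₂sin(x))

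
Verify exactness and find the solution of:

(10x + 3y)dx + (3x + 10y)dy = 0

Verify exactness: ∂M/∂y = ∂N/∂x ✓
Find F(x,y) such that ∂F/∂x = M, ∂F/∂y = N
Solution: 5x² + 3xy + 5y² = C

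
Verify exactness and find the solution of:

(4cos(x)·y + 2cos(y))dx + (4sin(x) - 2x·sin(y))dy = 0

Verify exactness: ∂M/∂y = ∂N/∂x ✓
Find F(x,y) such that ∂F/∂x = M, ∂F/∂y = N
Solution: 4sin(x)·y + 2x·cos(y) = C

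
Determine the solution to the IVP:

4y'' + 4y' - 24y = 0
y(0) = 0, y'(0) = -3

General solution: y = C₁e^(2x) + C₂e^(-3x)
Applying ICs: C₁ = -3/5, C₂ = 3/5
Particular solution: y = -(3/5)e^(2x) + (3/5)e^(-3x)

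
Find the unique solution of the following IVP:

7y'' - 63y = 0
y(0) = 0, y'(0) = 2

General solution: y = C₁e^(3x) + C₂e^(-3x)
Applying ICs: C₁ = 1/3, C₂ = -1/3
Particular solution: y = (1/3)e^(3x) - (1/3)e^(-3x)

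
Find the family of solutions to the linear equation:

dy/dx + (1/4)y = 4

Using integrating factor method:

General solution: y = 16 + Ce^(-x/4)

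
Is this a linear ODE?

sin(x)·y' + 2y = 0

Yes. Linear (y and its derivatives appear to the first power only, no products of y terms)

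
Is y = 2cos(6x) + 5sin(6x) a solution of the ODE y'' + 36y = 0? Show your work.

Verification:
y'' = -72cos(6x) - 180sin(6x)
y'' + 36y = 0 ✓

Yes, it is a solution.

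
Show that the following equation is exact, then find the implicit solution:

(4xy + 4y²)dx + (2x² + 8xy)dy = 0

Verify exactness: ∂M/∂y = ∂N/∂x ✓
Find F(x,y) such that ∂F/∂x = M, ∂F/∂y = N
Solution: 2x²y + 4xy² = C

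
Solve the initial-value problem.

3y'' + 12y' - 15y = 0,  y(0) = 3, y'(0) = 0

General solution: y = C₁e^x + C₂e^(-5x)
Applying ICs: C₁ = 5/2, C₂ = 1/2
Particular solution: y = (5/2)e^x + (1/2)e^(-5x)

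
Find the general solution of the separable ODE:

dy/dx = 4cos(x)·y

Separating variables and integrating:
ln|y| = 4sin(x) + C

General solution: y = Ce^(4sin(x))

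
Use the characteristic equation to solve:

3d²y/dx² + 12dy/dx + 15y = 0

Characteristic equation: 3r² + 12r + 15 = 0
Divide by 3: r² + 4r + 5 = 0
Roots: r = -2 ± i (complex conjugates)
General solution: y = e^(-2x)(C₁cos(x) + C₂sin(x))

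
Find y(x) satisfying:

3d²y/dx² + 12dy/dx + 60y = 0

Characteristic equation: 3r² + 12r + 60 = 0
Divide by 3: r² + 4r + 20 = 0
Roots: r = -2 ± 4i (complex conjugates)
General solution: y = e^(-2x)(C₁cos(4x) + C₂sin(4x))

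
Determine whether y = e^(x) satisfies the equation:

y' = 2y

Verification:
y = e^(x)
y' = e^(x)
But 2y = 2e^(x)
y' ≠ 2y — the derivative does not match

No, it is not a solution.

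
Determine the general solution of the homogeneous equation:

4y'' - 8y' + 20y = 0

Characteristic equation: 4r² - 8r + 20 = 0
Divide by 4: r² - 2r + 5 = 0
Roots: r = 1 ± 2i (complex conjugates)
General solution: y = e^x(C₁cos(2x) + C₂sin(2x))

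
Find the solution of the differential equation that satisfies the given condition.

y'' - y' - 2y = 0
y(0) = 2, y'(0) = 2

General solution: y = C₁e^(2x) + C₂e^(-x)
Applying ICs: C₁ = 4/3, C₂ = 2/3
Particular solution: y = (4/3)e^(2x) + (2/3)e^(-x)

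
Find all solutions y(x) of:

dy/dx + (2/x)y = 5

Using integrating factor method:

General solution: y = (5/3)x + Cx^(-2)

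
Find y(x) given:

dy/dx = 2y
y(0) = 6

General solution: y = Ce^(2x)
Applying IC y(0) = 6:
Particular solution: y = 6e^(2x)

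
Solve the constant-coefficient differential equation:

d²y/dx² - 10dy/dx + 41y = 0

Characteristic equation: r² - 10r + 41 = 0
Roots: r = 5 ± 4i (complex conjugates)
General solution: y = e^(5x)(C₁cos(4x) + C₂sin(4x))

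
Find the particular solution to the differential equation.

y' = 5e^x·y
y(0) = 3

General solution: y = Ce^(5e^x)
Applying IC y(0) = 3:
Particular solution: y = 3e^(5(e^x - 1))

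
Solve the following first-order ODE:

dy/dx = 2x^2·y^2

Separating variables and integrating:
-1/y = 2x^3/3 + C

General solution: y^-1 = (-2/3)x^3 + C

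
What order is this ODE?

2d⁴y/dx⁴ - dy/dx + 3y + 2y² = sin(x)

The order is 4 (highest derivative is of order 4).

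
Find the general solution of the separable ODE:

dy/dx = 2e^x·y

Separating variables and integrating:
ln|y| = 2e^x + C

General solution: y = Ce^(2e^x)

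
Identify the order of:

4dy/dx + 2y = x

The order is 1 (highest derivative is of order 1).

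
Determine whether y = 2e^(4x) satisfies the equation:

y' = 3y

Verification:
y = 2e^(4x)
y' = 8e^(4x)
But 3y = 6e^(4x)
y' ≠ 3y — the derivative does not match

No, it is not a solution.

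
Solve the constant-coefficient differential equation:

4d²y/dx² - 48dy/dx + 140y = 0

Characteristic equation: 4r² - 48r + 140 = 0
Divide by 4: r² - 12r + 35 = 0
Roots: r = 5, 7 (distinct real)
General solution: y = C₁e^(5x) + C₂e^(7x)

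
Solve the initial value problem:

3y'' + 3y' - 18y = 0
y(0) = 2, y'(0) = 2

General solution: y = C₁e^(2x) + C₂e^(-3x)
Applying ICs: C₁ = 8/5, C₂ = 2/5
Particular solution: y = (8/5)e^(2x) + (2/5)e^(-3x)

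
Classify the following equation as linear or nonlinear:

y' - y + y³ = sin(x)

Nonlinear (y³ term)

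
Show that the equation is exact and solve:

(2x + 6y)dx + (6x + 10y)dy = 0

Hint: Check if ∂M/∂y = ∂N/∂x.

Verify exactness: ∂M/∂y = ∂N/∂x ✓
Find F(x,y) such that ∂F/∂x = M, ∂F/∂y = N
Solution: x² + 6xy + 5y² = C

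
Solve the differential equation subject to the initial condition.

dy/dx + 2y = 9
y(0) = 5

General solution: y = 9/2 + Ce^(-2x)
Applying y(0) = 5: C = 5 - 9/2 = 1/2
Particular solution: y = 9/2 + (1/2)e^(-2x)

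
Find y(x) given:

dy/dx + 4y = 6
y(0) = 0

General solution: y = 3/2 + Ce^(-4x)
Applying y(0) = 0: C = 0 - 3/2 = -3/2
Particular solution: y = 3/2 - (3/2)e^(-4x)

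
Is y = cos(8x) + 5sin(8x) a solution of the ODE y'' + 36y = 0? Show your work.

Verification:
y'' = -64cos(8x) - 320sin(8x)
y'' + 36y ≠ 0 (frequency mismatch: got 64 instead of 36)

No, it is not a solution.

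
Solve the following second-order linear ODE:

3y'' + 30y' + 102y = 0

Characteristic equation: 3r² + 30r + 102 = 0
Divide by 3: r² + 10r + 34 = 0
Roots: r = -5 ± 3i (complex conjugates)
General solution: y = e^(-5x)(C₁cos(3x) + C₂sin(3x))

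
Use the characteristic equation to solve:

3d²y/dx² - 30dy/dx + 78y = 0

Characteristic equation: 3r² - 30r + 78 = 0
Divide by 3: r² - 10r + 26 = 0
Roots: r = 5 ± i (complex conjugates)
General solution: y = e^(5x)(C₁cos(x) + C₂sin(x))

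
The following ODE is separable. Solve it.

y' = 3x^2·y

Separating variables and integrating:
ln|y| = x^3 + C

General solution: y = Ce^(x^3)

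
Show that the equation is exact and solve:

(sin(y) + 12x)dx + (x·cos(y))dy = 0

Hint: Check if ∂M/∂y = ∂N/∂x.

Verify exactness: ∂M/∂y = ∂N/∂x ✓
Find F(x,y) such that ∂F/∂x = M, ∂F/∂y = N
Solution: x·sin(y) + 6x² = C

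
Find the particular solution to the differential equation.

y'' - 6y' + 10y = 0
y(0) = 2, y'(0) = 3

General solution: y = e^(3x)(C₁cos(x) + C₂sin(x))
Complex roots r = 3 ± i
Applying ICs: C₁ = 2, C₂ = -3
Particular solution: y = e^(3x)(2cos(x) - 3sin(x))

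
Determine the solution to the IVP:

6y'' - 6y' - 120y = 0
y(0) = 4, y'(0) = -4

General solution: y = C₁e^(5x) + C₂e^(-4x)
Applying ICs: C₁ = 4/3, C₂ = 8/3
Particular solution: y = (4/3)e^(5x) + (8/3)e^(-4x)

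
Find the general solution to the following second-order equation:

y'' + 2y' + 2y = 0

Characteristic equation: r² + 2r + 2 = 0
Roots: r = -1 ± i (complex conjugates)
General solution: y = e^(-x)(C₁cos(x) + C₂sin(x))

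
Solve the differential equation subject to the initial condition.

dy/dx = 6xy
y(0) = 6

General solution: y = Ce^(3x²)
Applying IC y(0) = 6:
Particular solution: y = 6e^(3x²)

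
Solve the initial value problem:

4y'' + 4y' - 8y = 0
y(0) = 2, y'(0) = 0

General solution: y = C₁e^x + C₂e^(-2x)
Applying ICs: C₁ = 4/3, C₂ = 2/3
Particular solution: y = (4/3)e^x + (2/3)e^(-2x)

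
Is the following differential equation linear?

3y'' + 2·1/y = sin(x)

No. Nonlinear (1/y term)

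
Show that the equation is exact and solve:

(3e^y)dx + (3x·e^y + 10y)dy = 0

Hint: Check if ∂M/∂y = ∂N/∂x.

Verify exactness: ∂M/∂y = ∂N/∂x ✓
Find F(x,y) such that ∂F/∂x = M, ∂F/∂y = N
Solution: 3x·e^y + 5y² = C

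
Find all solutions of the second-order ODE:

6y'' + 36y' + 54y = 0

Characteristic equation: 6r² + 36r + 54 = 0
Divide by 6: r² + 6r + 9 = 0
Factored: (r + 3)² = 0
Repeated root: r = -3
General solution: y = (C₁ + C₂x)e^(-3x)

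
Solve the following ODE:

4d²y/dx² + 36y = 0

Characteristic equation: 4r² + 36 = 0
Divide by 4: r² + 9 = 0
Roots: r = ±3i (complex conjugates)
General solution: y = C₁cos(3x) + C₂sin(3x)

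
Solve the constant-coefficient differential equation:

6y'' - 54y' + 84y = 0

Characteristic equation: 6r² - 54r + 84 = 0
Divide by 6: r² - 9r + 14 = 0
Roots: r = 7, 2 (distinct real)
General solution: y = C₁e^(7x) + C₂e^(2x)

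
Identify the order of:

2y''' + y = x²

The order is 3 (highest derivative is of order 3).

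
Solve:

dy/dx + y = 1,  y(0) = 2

General solution: y = 1 + Ce^(-x)
Applying y(0) = 2: C = 2 - 1 = 1
Particular solution: y = 1 + e^(-x)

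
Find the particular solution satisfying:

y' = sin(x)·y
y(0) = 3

General solution: y = Ce^(-cos(x))
Applying IC y(0) = 3:
Particular solution: y = 3e^(1-cos(x))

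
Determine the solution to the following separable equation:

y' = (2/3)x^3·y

Separating variables and integrating:
ln|y| = x^4/6 + C

General solution: y = Ce^(x^4/6)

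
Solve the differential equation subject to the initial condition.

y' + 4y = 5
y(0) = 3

General solution: y = 5/4 + Ce^(-4x)
Applying y(0) = 3: C = 3 - 5/4 = 7/4
Particular solution: y = 5/4 + (7/4)e^(-4x)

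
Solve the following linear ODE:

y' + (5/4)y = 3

Using integrating factor method:

General solution: y = 12/5 + Ce^(-5x/4)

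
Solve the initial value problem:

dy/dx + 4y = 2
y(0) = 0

General solution: y = 1/2 + Ce^(-4x)
Applying y(0) = 0: C = 0 - 1/2 = -1/2
Particular solution: y = 1/2 - (1/2)e^(-4x)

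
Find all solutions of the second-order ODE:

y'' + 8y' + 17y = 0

Characteristic equation: r² + 8r + 17 = 0
Roots: r = -4 ± i (complex conjugates)
General solution: y = e^(-4x)(C₁cos(x) + C₂sin(x))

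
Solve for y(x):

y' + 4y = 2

Using integrating factor method:

General solution: y = 1/2 + Ce^(-4x)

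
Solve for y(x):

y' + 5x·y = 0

Using integrating factor method:

General solution: y = Ce^(-5x^2/2)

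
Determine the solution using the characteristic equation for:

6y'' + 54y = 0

Characteristic equation: 6r² + 54 = 0
Divide by 6: r² + 9 = 0
Roots: r = ±3i (complex conjugates)
General solution: y = C₁cos(3x) + C₂sin(3x)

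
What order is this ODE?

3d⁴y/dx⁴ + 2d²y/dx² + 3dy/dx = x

The order is 4 (highest derivative is of order 4).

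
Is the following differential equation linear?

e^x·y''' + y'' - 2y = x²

Yes. Linear (y and its derivatives appear to the first power only, no products of y terms)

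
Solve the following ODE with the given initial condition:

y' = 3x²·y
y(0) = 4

General solution: y = Ce^(x³)
Applying IC y(0) = 4:
Particular solution: y = 4e^(x³)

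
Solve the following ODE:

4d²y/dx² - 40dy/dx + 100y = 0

Characteristic equation: 4r² - 40r + 100 = 0
Divide by 4: r² - 10r + 25 = 0
Factored: (r - 5)² = 0
Repeated root: r = 5
General solution: y = (C₁ + C₂x)e^(5x)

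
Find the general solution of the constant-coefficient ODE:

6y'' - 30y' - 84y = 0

Characteristic equation: 6r² - 30r - 84 = 0
Divide by 6: r² - 5r - 14 = 0
Roots: r = 7, -2 (distinct real)
General solution: y = C₁e^(7x) + C₂e^(-2x)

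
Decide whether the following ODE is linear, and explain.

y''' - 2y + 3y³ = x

Nonlinear (y³ term)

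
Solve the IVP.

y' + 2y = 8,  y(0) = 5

General solution: y = 4 + Ce^(-2x)
Applying y(0) = 5: C = 5 - 4 = 1
Particular solution: y = 4 + e^(-2x)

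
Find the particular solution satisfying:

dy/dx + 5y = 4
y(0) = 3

General solution: y = 4/5 + Ce^(-5x)
Applying y(0) = 3: C = 3 - 4/5 = 11/5
Particular solution: y = 4/5 + (11/5)e^(-5x)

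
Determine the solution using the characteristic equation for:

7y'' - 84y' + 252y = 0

Characteristic equation: 7r² - 84r + 252 = 0
Divide by 7: r² - 12r + 36 = 0
Factored: (r - 6)² = 0
Repeated root: r = 6
General solution: y = (C₁ + C₂x)e^(6x)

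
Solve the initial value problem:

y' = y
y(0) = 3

General solution: y = Ce^x
Applying IC y(0) = 3:
Particular solution: y = 3e^x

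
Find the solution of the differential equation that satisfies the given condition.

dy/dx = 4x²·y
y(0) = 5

General solution: y = Ce^(4x³/3)
Applying IC y(0) = 5:
Particular solution: y = 5e^(4x³/3)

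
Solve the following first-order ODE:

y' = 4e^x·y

Separating variables and integrating:
ln|y| = 4e^x + C

General solution: y = Ce^(4e^x)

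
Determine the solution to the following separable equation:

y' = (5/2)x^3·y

Separating variables and integrating:
ln|y| = 5x^4/8 + C

General solution: y = Ce^(5x^4/8)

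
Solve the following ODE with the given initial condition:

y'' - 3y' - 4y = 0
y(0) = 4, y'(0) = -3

General solution: y = C₁e^(4x) + C₂e^(-x)
Applying ICs: C₁ = 1/5, C₂ = 19/5
Particular solution: y = (1/5)e^(4x) + (19/5)e^(-x)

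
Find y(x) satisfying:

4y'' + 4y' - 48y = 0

Characteristic equation: 4r² + 4r - 48 = 0
Divide by 4: r² + r - 12 = 0
Roots: r = 3, -4 (distinct real)
General solution: y = C₁e^(3x) + C₂e^(-4x)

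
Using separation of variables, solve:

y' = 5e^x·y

Separating variables and integrating:
ln|y| = 5e^x + C

General solution: y = Ce^(5e^x)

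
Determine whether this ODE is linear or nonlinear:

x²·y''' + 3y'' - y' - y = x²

Linear (y and its derivatives appear to the first power only, no products of y terms)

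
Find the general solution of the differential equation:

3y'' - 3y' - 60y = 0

Characteristic equation: 3r² - 3r - 60 = 0
Divide by 3: r² - r - 20 = 0
Roots: r = 5, -4 (distinct real)
General solution: y = C₁e^(5x) + C₂e^(-4x)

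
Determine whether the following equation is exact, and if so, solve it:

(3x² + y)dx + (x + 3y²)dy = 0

Verify exactness: ∂M/∂y = ∂N/∂x ✓
Find F(x,y) such that ∂F/∂x = M, ∂F/∂y = N
Solution: x³ + xy + y³ = C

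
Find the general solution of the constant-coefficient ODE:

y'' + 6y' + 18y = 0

Characteristic equation: r² + 6r + 18 = 0
Roots: r = -3 ± 3i (complex conjugates)
General solution: y = e^(-3x)(C₁cos(3x) + C₂sin(3x))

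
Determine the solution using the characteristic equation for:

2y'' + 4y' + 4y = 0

Characteristic equation: 2r² + 4r + 4 = 0
Divide by 2: r² + 2r + 2 = 0
Roots: r = -1 ± i (complex conjugates)
General solution: y = e^(-x)(C₁cos(x) + C₂sin(x))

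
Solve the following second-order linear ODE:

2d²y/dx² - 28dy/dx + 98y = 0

Characteristic equation: 2r² - 28r + 98 = 0
Divide by 2: r² - 14r + 49 = 0
Factored: (r - 7)² = 0
Repeated root: r = 7
General solution: y = (C₁ + C₂x)e^(7x)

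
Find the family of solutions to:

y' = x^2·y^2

Separating variables and integrating:
-1/y = x^3/3 + C

General solution: y^-1 = (-1/3)x^3 + C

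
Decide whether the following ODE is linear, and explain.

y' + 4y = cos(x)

Linear (y and its derivatives appear to the first power only, no products of y terms)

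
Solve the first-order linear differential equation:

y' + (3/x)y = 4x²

Using integrating factor method:

General solution: y = (2/3)x^3 + Cx^(-3)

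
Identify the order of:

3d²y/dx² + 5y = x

The order is 2 (highest derivative is of order 2).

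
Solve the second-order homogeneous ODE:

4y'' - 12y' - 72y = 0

Characteristic equation: 4r² - 12r - 72 = 0
Divide by 4: r² - 3r - 18 = 0
Roots: r = 6, -3 (distinct real)
General solution: y = C₁e^(6x) + C₂e^(-3x)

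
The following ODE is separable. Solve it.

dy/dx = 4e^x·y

Separating variables and integrating:
ln|y| = 4e^x + C

General solution: y = Ce^(4e^x)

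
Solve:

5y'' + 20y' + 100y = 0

Characteristic equation: 5r² + 20r + 100 = 0
Divide by 5: r² + 4r + 20 = 0
Roots: r = -2 ± 4i (complex conjugates)
General solution: y = e^(-2x)(C₁cos(4x) + C₂sin(4x))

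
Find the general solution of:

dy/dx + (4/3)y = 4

Using integrating factor method:

General solution: y = 3 + Ce^(-4x/3)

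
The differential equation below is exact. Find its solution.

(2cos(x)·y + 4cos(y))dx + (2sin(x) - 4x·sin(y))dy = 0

Verify exactness: ∂M/∂y = ∂N/∂x ✓
Find F(x,y) such that ∂F/∂x = M, ∂F/∂y = N
Solution: 2sin(x)·y + 4x·cos(y) = C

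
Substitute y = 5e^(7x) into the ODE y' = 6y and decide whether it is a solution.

Verification:
y = 5e^(7x)
y' = 35e^(7x)
But 6y = 30e^(7x)
y' ≠ 6y — the derivative does not match

No, it is not a solution.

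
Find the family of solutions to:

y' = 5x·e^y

Separating variables and integrating:
-e^(-y) = 5x²/2 + C

General solution: y = -ln(C - 5x²/2)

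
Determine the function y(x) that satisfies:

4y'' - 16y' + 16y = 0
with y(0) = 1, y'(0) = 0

General solution: y = (C₁ + C₂x)e^(2x)
Repeated root r = 2
Applying ICs: C₁ = 1, C₂ = -2
Particular solution: y = (1 - 2x)e^(2x)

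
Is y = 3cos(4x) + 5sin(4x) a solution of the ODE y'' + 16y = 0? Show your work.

Verification:
y'' = -48cos(4x) - 80sin(4x)
y'' + 16y = 0 ✓

Yes, it is a solution.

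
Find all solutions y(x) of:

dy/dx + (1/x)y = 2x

Using integrating factor method:

General solution: y = (2/3)x^2 + C/x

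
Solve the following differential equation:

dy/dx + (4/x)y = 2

Using integrating factor method:

General solution: y = (2/5)x + Cx^(-4)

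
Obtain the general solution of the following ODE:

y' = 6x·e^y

Separating variables and integrating:
-e^(-y) = 3x² + C

General solution: y = -ln(C - 3x²)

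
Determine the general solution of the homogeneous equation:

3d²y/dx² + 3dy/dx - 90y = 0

Characteristic equation: 3r² + 3r - 90 = 0
Divide by 3: r² + r - 30 = 0
Roots: r = 5, -6 (distinct real)
General solution: y = C₁e^(5x) + C₂e^(-6x)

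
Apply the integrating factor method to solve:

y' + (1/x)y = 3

Using integrating factor method:

General solution: y = (3/2)x + C/x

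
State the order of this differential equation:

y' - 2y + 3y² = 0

The order is 1 (highest derivative is of order 1).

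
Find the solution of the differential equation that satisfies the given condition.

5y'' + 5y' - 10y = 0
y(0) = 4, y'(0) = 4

General solution: y = C₁e^x + C₂e^(-2x)
Applying ICs: C₁ = 4, C₂ = 0
Particular solution: y = 4e^x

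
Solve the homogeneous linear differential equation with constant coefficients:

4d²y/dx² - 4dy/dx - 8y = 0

Characteristic equation: 4r² - 4r - 8 = 0
Divide by 4: r² - r - 2 = 0
Roots: r = 2, -1 (distinct real)
General solution: y = C₁e^(2x) + C₂e^(-x)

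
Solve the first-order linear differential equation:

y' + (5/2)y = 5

Using integrating factor method:

General solution: y = 2 + Ce^(-5x/2)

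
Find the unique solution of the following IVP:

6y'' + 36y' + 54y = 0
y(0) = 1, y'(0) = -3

General solution: y = (C₁ + C₂x)e^(-3x)
Repeated root r = -3
Applying ICs: C₁ = 1, C₂ = 0
Particular solution: y = e^(-3x)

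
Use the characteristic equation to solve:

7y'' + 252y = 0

Characteristic equation: 7r² + 252 = 0
Divide by 7: r² + 36 = 0
Roots: r = ±6i (complex conjugates)
General solution: y = C₁cos(6x) + C₂sin(6x)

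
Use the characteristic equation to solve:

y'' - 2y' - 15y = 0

Characteristic equation: r² - 2r - 15 = 0
Roots: r = 5, -3 (distinct real)
General solution: y = C₁e^(5x) + C₂e^(-3x)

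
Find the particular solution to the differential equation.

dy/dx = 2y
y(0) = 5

General solution: y = Ce^(2x)
Applying IC y(0) = 5:
Particular solution: y = 5e^(2x)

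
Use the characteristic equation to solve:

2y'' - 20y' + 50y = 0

Characteristic equation: 2r² - 20r + 50 = 0
Divide by 2: r² - 10r + 25 = 0
Factored: (r - 5)² = 0
Repeated root: r = 5
General solution: y = (C₁ + C₂x)e^(5x)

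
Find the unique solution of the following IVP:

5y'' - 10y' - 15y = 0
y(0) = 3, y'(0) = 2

General solution: y = C₁e^(3x) + C₂e^(-x)
Applying ICs: C₁ = 5/4, C₂ = 7/4
Particular solution: y = (5/4)e^(3x) + (7/4)e^(-x)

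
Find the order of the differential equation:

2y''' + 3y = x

The order is 3 (highest derivative is of order 3).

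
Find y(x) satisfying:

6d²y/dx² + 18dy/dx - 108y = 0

Characteristic equation: 6r² + 18r - 108 = 0
Divide by 6: r² + 3r - 18 = 0
Roots: r = 3, -6 (distinct real)
General solution: y = C₁e^(3x) + C₂e^(-6x)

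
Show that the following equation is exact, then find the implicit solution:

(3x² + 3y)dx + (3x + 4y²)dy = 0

Verify exactness: ∂M/∂y = ∂N/∂x ✓
Find F(x,y) such that ∂F/∂x = M, ∂F/∂y = N
Solution: x³ + 3xy + 4y³/3 = C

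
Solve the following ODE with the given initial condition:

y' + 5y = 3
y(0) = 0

General solution: y = 3/5 + Ce^(-5x)
Applying y(0) = 0: C = 0 - 3/5 = -3/5
Particular solution: y = 3/5 - (3/5)e^(-5x)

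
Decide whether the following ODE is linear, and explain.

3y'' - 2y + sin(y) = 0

Nonlinear (sin(y) is nonlinear in y)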